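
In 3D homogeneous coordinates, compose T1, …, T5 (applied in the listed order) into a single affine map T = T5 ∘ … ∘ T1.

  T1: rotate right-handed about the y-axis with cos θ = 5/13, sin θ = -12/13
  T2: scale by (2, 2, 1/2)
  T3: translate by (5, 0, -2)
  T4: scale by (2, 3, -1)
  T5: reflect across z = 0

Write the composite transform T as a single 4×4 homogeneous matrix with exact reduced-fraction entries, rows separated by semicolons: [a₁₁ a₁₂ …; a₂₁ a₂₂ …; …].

T1 = [5/13 0 -12/13 0; 0 1 0 0; 12/13 0 5/13 0; 0 0 0 1]
T2·T1 = [10/13 0 -24/13 0; 0 2 0 0; 6/13 0 5/26 0; 0 0 0 1]
T3·…·T1 = [10/13 0 -24/13 5; 0 2 0 0; 6/13 0 5/26 -2; 0 0 0 1]
T4·…·T1 = [20/13 0 -48/13 10; 0 6 0 0; -6/13 0 -5/26 2; 0 0 0 1]
T5·…·T1 = [20/13 0 -48/13 10; 0 6 0 0; 6/13 0 5/26 -2; 0 0 0 1]

T = [20/13 0 -48/13 10; 0 6 0 0; 6/13 0 5/26 -2; 0 0 0 1]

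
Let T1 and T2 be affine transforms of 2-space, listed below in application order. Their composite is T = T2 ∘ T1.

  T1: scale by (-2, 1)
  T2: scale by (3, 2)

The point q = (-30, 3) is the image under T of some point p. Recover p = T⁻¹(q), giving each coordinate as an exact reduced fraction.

p = (5, 3/2)

T1 = [-2 0 0; 0 1 0; 0 0 1]
T2·T1 = [-6 0 0; 0 2 0; 0 0 1]
det M = -12; M⁻¹ = [-1/6 0 0; 0 1/2 0; 0 0 1]
M⁻¹ · (-30, 3)ᵀ = (5, 3/2)ᵀ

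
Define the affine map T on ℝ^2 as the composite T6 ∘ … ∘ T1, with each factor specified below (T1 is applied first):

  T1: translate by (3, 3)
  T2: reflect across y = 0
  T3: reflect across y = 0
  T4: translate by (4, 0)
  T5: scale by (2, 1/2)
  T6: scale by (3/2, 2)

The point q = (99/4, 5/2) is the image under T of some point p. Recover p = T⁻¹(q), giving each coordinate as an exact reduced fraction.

T1 = [1 0 3; 0 1 3; 0 0 1]
T2·T1 = [1 0 3; 0 -1 -3; 0 0 1]
T3·…·T1 = [1 0 3; 0 1 3; 0 0 1]
T4·…·T1 = [1 0 7; 0 1 3; 0 0 1]
T5·…·T1 = [2 0 14; 0 1/2 3/2; 0 0 1]
T6·…·T1 = [3 0 21; 0 1 3; 0 0 1]
det M = 3; M⁻¹ = [1/3 0 -7; 0 1 -3; 0 0 1]
M⁻¹ · (99/4, 5/2)ᵀ = (5/4, -1/2)ᵀ

p = (5/4, -1/2)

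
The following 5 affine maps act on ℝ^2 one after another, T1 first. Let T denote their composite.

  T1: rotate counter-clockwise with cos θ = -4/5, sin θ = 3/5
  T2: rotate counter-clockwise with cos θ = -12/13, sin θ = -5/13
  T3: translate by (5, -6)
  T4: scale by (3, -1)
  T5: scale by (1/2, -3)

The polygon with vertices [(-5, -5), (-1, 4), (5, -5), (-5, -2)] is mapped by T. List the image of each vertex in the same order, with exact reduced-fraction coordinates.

T1 rotate counter-clockwise with cos θ = -4/5, sin θ = 3/5: (-5, -5) → (7, 1); (-1, 4) → (-8/5, -19/5); (5, -5) → (-1, 7); (-5, -2) → (26/5, -7/5)
T2 rotate counter-clockwise with cos θ = -12/13, sin θ = -5/13: (7, 1) → (-79/13, -47/13); (-8/5, -19/5) → (1/65, 268/65); (-1, 7) → (47/13, -79/13); (26/5, -7/5) → (-347/65, -46/65)
T3 translate by (5, -6): (-79/13, -47/13) → (-14/13, -125/13); (1/65, 268/65) → (326/65, -122/65); (47/13, -79/13) → (112/13, -157/13); (-347/65, -46/65) → (-22/65, -436/65)
T4 scale by (3, -1): (-14/13, -125/13) → (-42/13, 125/13); (326/65, -122/65) → (978/65, 122/65); (112/13, -157/13) → (336/13, 157/13); (-22/65, -436/65) → (-66/65, 436/65)
T5 scale by (1/2, -3): (-42/13, 125/13) → (-21/13, -375/13); (978/65, 122/65) → (489/65, -366/65); (336/13, 157/13) → (168/13, -471/13); (-66/65, 436/65) → (-33/65, -1308/65)

image vertices: (-21/13, -375/13), (489/65, -366/65), (168/13, -471/13), (-33/65, -1308/65)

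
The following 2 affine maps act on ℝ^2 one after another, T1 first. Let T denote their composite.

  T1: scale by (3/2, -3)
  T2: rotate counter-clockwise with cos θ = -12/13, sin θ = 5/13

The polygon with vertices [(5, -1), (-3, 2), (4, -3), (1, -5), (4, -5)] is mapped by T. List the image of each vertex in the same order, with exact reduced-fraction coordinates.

T1 scale by (3/2, -3): (5, -1) → (15/2, 3); (-3, 2) → (-9/2, -6); (4, -3) → (6, 9); (1, -5) → (3/2, 15); (4, -5) → (6, 15)
T2 rotate counter-clockwise with cos θ = -12/13, sin θ = 5/13: (15/2, 3) → (-105/13, 3/26); (-9/2, -6) → (84/13, 99/26); (6, 9) → (-9, -6); (3/2, 15) → (-93/13, -345/26); (6, 15) → (-147/13, -150/13)

image vertices: (-105/13, 3/26), (84/13, 99/26), (-9, -6), (-93/13, -345/26), (-147/13, -150/13)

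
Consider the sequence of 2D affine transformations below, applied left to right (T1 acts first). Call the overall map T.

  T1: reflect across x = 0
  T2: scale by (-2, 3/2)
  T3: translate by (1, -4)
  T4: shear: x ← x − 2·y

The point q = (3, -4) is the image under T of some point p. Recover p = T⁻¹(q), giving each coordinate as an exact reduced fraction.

T1 = [-1 0 0; 0 1 0; 0 0 1]
T2·T1 = [2 0 0; 0 3/2 0; 0 0 1]
T3·…·T1 = [2 0 1; 0 3/2 -4; 0 0 1]
T4·…·T1 = [2 -3 9; 0 3/2 -4; 0 0 1]
det M = 3; M⁻¹ = [1/2 1 -1/2; 0 2/3 8/3; 0 0 1]
M⁻¹ · (3, -4)ᵀ = (-3, 0)ᵀ

p = (-3, 0)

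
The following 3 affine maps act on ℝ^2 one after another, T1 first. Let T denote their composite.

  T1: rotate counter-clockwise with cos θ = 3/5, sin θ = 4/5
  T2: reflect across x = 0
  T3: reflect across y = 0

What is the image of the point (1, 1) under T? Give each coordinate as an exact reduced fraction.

T(p) = (1/5, -7/5)

T1 rotate counter-clockwise with cos θ = 3/5, sin θ = 4/5: (1, 1) → (-1/5, 7/5)
T2 reflect across x = 0: (-1/5, 7/5) → (1/5, 7/5)
T3 reflect across y = 0: (1/5, 7/5) → (1/5, -7/5)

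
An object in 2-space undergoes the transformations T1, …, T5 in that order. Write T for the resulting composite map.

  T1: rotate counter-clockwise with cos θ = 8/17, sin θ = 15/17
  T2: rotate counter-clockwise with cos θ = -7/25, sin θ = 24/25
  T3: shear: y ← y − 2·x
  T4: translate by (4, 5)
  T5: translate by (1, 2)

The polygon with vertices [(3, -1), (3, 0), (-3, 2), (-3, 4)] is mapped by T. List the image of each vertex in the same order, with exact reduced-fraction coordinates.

image vertices: (964/425, 5974/425), (877/425, 5732/425), (3199/425, -266/425), (121/17, -30/17)

T1 rotate counter-clockwise with cos θ = 8/17, sin θ = 15/17: (3, -1) → (39/17, 37/17); (3, 0) → (24/17, 45/17); (-3, 2) → (-54/17, -29/17); (-3, 4) → (-84/17, -13/17)
T2 rotate counter-clockwise with cos θ = -7/25, sin θ = 24/25: (39/17, 37/17) → (-1161/425, 677/425); (24/17, 45/17) → (-1248/425, 261/425); (-54/17, -29/17) → (1074/425, -1093/425); (-84/17, -13/17) → (36/17, -77/17)
T3 shear: y ← y − 2·x: (-1161/425, 677/425) → (-1161/425, 2999/425); (-1248/425, 261/425) → (-1248/425, 2757/425); (1074/425, -1093/425) → (1074/425, -3241/425); (36/17, -77/17) → (36/17, -149/17)
T4 translate by (4, 5): (-1161/425, 2999/425) → (539/425, 5124/425); (-1248/425, 2757/425) → (452/425, 4882/425); (1074/425, -3241/425) → (2774/425, -1116/425); (36/17, -149/17) → (104/17, -64/17)
T5 translate by (1, 2): (539/425, 5124/425) → (964/425, 5974/425); (452/425, 4882/425) → (877/425, 5732/425); (2774/425, -1116/425) → (3199/425, -266/425); (104/17, -64/17) → (121/17, -30/17)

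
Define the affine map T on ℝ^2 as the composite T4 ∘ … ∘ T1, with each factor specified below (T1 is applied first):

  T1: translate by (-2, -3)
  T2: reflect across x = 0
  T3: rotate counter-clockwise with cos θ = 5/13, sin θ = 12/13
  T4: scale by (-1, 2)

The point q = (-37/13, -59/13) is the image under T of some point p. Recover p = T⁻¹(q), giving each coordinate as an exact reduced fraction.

T1 = [1 0 -2; 0 1 -3; 0 0 1]
T2·T1 = [-1 0 2; 0 1 -3; 0 0 1]
T3·…·T1 = [-5/13 -12/13 46/13; -12/13 5/13 9/13; 0 0 1]
T4·…·T1 = [5/13 12/13 -46/13; -24/13 10/13 18/13; 0 0 1]
det M = 2; M⁻¹ = [5/13 -6/13 2; 12/13 5/26 3; 0 0 1]
M⁻¹ · (-37/13, -59/13)ᵀ = (3, -1/2)ᵀ

p = (3, -1/2)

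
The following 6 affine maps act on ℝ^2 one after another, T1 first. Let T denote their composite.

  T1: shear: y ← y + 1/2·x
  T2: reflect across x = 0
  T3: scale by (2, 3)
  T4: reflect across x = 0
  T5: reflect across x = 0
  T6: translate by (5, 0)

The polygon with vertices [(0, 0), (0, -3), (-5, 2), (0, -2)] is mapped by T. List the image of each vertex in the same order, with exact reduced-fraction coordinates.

T1 shear: y ← y + 1/2·x: (0, 0) → (0, 0); (0, -3) → (0, -3); (-5, 2) → (-5, -1/2); (0, -2) → (0, -2)
T2 reflect across x = 0: (0, 0) → (0, 0); (0, -3) → (0, -3); (-5, -1/2) → (5, -1/2); (0, -2) → (0, -2)
T3 scale by (2, 3): (0, 0) → (0, 0); (0, -3) → (0, -9); (5, -1/2) → (10, -3/2); (0, -2) → (0, -6)
T4 reflect across x = 0: (0, 0) → (0, 0); (0, -9) → (0, -9); (10, -3/2) → (-10, -3/2); (0, -6) → (0, -6)
T5 reflect across x = 0: (0, 0) → (0, 0); (0, -9) → (0, -9); (-10, -3/2) → (10, -3/2); (0, -6) → (0, -6)
T6 translate by (5, 0): (0, 0) → (5, 0); (0, -9) → (5, -9); (10, -3/2) → (15, -3/2); (0, -6) → (5, -6)

image vertices: (5, 0), (5, -9), (15, -3/2), (5, -6)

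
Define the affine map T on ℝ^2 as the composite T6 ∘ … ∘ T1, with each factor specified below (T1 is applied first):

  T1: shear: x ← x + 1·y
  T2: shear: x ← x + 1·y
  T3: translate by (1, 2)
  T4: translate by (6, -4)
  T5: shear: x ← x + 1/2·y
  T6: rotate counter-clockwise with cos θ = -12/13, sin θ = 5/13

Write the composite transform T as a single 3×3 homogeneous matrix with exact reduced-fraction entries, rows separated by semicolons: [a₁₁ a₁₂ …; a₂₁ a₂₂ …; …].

T1 = [1 1 0; 0 1 0; 0 0 1]
T2·T1 = [1 2 0; 0 1 0; 0 0 1]
T3·…·T1 = [1 2 1; 0 1 2; 0 0 1]
T4·…·T1 = [1 2 7; 0 1 -2; 0 0 1]
T5·…·T1 = [1 5/2 6; 0 1 -2; 0 0 1]
T6·…·T1 = [-12/13 -35/13 -62/13; 5/13 1/26 54/13; 0 0 1]

T = [-12/13 -35/13 -62/13; 5/13 1/26 54/13; 0 0 1]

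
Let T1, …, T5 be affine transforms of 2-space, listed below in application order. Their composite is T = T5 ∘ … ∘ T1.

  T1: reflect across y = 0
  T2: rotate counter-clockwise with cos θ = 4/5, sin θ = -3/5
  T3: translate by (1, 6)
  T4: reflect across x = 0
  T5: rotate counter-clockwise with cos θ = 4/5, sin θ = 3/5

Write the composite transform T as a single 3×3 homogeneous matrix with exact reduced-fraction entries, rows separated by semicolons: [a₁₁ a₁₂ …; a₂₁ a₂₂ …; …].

T1 = [1 0 0; 0 -1 0; 0 0 1]
T2·T1 = [4/5 -3/5 0; -3/5 -4/5 0; 0 0 1]
T3·…·T1 = [4/5 -3/5 1; -3/5 -4/5 6; 0 0 1]
T4·…·T1 = [-4/5 3/5 -1; -3/5 -4/5 6; 0 0 1]
T5·…·T1 = [-7/25 24/25 -22/5; -24/25 -7/25 21/5; 0 0 1]

T = [-7/25 24/25 -22/5; -24/25 -7/25 21/5; 0 0 1]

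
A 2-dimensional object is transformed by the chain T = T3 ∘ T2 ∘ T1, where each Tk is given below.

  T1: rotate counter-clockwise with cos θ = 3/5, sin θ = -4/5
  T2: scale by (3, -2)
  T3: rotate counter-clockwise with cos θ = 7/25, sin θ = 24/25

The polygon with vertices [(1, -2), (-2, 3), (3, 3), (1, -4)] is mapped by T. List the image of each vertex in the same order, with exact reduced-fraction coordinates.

T1 rotate counter-clockwise with cos θ = 3/5, sin θ = -4/5: (1, -2) → (-1, -2); (-2, 3) → (6/5, 17/5); (3, 3) → (21/5, -3/5); (1, -4) → (-13/5, -16/5)
T2 scale by (3, -2): (-1, -2) → (-3, 4); (6/5, 17/5) → (18/5, -34/5); (21/5, -3/5) → (63/5, 6/5); (-13/5, -16/5) → (-39/5, 32/5)
T3 rotate counter-clockwise with cos θ = 7/25, sin θ = 24/25: (-3, 4) → (-117/25, -44/25); (18/5, -34/5) → (942/125, 194/125); (63/5, 6/5) → (297/125, 1554/125); (-39/5, 32/5) → (-1041/125, -712/125)

image vertices: (-117/25, -44/25), (942/125, 194/125), (297/125, 1554/125), (-1041/125, -712/125)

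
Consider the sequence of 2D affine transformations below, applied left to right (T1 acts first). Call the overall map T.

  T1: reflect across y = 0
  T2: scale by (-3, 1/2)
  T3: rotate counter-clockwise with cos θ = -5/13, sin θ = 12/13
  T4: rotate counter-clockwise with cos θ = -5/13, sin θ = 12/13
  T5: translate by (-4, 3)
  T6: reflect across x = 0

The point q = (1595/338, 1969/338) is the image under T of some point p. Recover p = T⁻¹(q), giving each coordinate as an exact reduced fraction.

T1 = [1 0 0; 0 -1 0; 0 0 1]
T2·T1 = [-3 0 0; 0 -1/2 0; 0 0 1]
T3·…·T1 = [15/13 6/13 0; -36/13 5/26 0; 0 0 1]
T4·…·T1 = [357/169 -60/169 0; 360/169 119/338 0; 0 0 1]
T5·…·T1 = [357/169 -60/169 -4; 360/169 119/338 3; 0 0 1]
T6·…·T1 = [-357/169 60/169 4; 360/169 119/338 3; 0 0 1]
det M = -3/2; M⁻¹ = [-119/507 40/169 116/507; 240/169 238/169 -1674/169; 0 0 1]
M⁻¹ · (1595/338, 1969/338)ᵀ = (1/2, 5)ᵀ

p = (1/2, 5)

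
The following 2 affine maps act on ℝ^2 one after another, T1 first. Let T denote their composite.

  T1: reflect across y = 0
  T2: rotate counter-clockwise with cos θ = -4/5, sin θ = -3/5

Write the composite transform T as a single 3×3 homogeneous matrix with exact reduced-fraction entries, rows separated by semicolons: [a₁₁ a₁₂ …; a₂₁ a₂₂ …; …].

T = [-4/5 -3/5 0; -3/5 4/5 0; 0 0 1]

T1 = [1 0 0; 0 -1 0; 0 0 1]
T2·T1 = [-4/5 -3/5 0; -3/5 4/5 0; 0 0 1]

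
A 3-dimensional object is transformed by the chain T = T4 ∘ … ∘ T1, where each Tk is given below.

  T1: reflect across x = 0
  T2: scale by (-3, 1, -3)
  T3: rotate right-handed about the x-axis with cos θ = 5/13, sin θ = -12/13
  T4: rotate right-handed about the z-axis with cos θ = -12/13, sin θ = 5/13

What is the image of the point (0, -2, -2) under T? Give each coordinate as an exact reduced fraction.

T1 reflect across x = 0: (0, -2, -2) → (0, -2, -2)
T2 scale by (-3, 1, -3): (0, -2, -2) → (0, -2, 6)
T3 rotate right-handed about the x-axis with cos θ = 5/13, sin θ = -12/13: (0, -2, 6) → (0, 62/13, 54/13)
T4 rotate right-handed about the z-axis with cos θ = -12/13, sin θ = 5/13: (0, 62/13, 54/13) → (-310/169, -744/169, 54/13)

T(p) = (-310/169, -744/169, 54/13)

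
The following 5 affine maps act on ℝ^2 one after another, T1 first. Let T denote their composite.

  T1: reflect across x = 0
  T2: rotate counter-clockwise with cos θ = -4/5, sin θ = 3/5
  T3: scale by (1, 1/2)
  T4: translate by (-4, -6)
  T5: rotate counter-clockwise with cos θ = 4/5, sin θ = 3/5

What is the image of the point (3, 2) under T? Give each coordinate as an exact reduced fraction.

T1 reflect across x = 0: (3, 2) → (-3, 2)
T2 rotate counter-clockwise with cos θ = -4/5, sin θ = 3/5: (-3, 2) → (6/5, -17/5)
T3 scale by (1, 1/2): (6/5, -17/5) → (6/5, -17/10)
T4 translate by (-4, -6): (6/5, -17/10) → (-14/5, -77/10)
T5 rotate counter-clockwise with cos θ = 4/5, sin θ = 3/5: (-14/5, -77/10) → (119/50, -196/25)

T(p) = (119/50, -196/25)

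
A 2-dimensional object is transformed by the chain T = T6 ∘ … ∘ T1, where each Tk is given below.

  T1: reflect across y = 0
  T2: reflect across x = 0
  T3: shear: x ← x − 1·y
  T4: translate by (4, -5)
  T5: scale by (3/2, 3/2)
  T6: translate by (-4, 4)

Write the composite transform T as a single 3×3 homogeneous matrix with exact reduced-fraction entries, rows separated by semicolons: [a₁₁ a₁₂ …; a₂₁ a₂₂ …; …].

T = [-3/2 3/2 2; 0 -3/2 -7/2; 0 0 1]

T1 = [1 0 0; 0 -1 0; 0 0 1]
T2·T1 = [-1 0 0; 0 -1 0; 0 0 1]
T3·…·T1 = [-1 1 0; 0 -1 0; 0 0 1]
T4·…·T1 = [-1 1 4; 0 -1 -5; 0 0 1]
T5·…·T1 = [-3/2 3/2 6; 0 -3/2 -15/2; 0 0 1]
T6·…·T1 = [-3/2 3/2 2; 0 -3/2 -7/2; 0 0 1]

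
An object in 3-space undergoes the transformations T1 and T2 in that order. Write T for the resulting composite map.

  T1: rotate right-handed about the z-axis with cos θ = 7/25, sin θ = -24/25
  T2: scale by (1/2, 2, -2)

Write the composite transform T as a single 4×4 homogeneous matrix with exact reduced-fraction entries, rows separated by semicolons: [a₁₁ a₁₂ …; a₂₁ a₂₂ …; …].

T = [7/50 12/25 0 0; -48/25 14/25 0 0; 0 0 -2 0; 0 0 0 1]

T1 = [7/25 24/25 0 0; -24/25 7/25 0 0; 0 0 1 0; 0 0 0 1]
T2·T1 = [7/50 12/25 0 0; -48/25 14/25 0 0; 0 0 -2 0; 0 0 0 1]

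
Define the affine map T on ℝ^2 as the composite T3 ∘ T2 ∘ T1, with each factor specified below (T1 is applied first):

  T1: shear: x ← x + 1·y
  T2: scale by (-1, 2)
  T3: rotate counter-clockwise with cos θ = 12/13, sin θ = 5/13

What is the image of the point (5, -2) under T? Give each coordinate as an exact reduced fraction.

T1 shear: x ← x + 1·y: (5, -2) → (3, -2)
T2 scale by (-1, 2): (3, -2) → (-3, -4)
T3 rotate counter-clockwise with cos θ = 12/13, sin θ = 5/13: (-3, -4) → (-16/13, -63/13)

T(p) = (-16/13, -63/13)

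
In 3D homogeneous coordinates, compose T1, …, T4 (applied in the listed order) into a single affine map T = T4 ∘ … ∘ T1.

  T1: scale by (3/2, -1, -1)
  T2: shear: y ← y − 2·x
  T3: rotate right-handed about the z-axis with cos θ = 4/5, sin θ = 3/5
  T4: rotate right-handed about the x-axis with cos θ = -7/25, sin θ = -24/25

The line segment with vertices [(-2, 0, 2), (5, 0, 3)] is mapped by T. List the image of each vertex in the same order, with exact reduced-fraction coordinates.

image vertices: (-6, -69/25, -58/25), (15, -39/50, 201/25)

T1 scale by (3/2, -1, -1): (-2, 0, 2) → (-3, 0, -2); (5, 0, 3) → (15/2, 0, -3)
T2 shear: y ← y − 2·x: (-3, 0, -2) → (-3, 6, -2); (15/2, 0, -3) → (15/2, -15, -3)
T3 rotate right-handed about the z-axis with cos θ = 4/5, sin θ = 3/5: (-3, 6, -2) → (-6, 3, -2); (15/2, -15, -3) → (15, -15/2, -3)
T4 rotate right-handed about the x-axis with cos θ = -7/25, sin θ = -24/25: (-6, 3, -2) → (-6, -69/25, -58/25); (15, -15/2, -3) → (15, -39/50, 201/25)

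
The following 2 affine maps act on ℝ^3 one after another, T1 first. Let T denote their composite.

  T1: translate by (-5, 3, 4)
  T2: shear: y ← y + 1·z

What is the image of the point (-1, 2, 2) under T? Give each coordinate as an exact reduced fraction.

T(p) = (-6, 11, 6)

T1 translate by (-5, 3, 4): (-1, 2, 2) → (-6, 5, 6)
T2 shear: y ← y + 1·z: (-6, 5, 6) → (-6, 11, 6)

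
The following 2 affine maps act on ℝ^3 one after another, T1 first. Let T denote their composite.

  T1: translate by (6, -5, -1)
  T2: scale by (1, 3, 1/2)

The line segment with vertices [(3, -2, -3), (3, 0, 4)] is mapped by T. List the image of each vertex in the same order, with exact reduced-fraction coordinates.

T1 translate by (6, -5, -1): (3, -2, -3) → (9, -7, -4); (3, 0, 4) → (9, -5, 3)
T2 scale by (1, 3, 1/2): (9, -7, -4) → (9, -21, -2); (9, -5, 3) → (9, -15, 3/2)

image vertices: (9, -21, -2), (9, -15, 3/2)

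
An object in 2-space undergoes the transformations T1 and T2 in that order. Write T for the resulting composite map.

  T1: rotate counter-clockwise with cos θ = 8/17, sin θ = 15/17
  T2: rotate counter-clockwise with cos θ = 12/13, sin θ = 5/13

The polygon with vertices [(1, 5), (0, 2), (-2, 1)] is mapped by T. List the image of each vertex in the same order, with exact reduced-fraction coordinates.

T1 rotate counter-clockwise with cos θ = 8/17, sin θ = 15/17: (1, 5) → (-67/17, 55/17); (0, 2) → (-30/17, 16/17); (-2, 1) → (-31/17, -22/17)
T2 rotate counter-clockwise with cos θ = 12/13, sin θ = 5/13: (-67/17, 55/17) → (-83/17, 25/17); (-30/17, 16/17) → (-440/221, 42/221); (-31/17, -22/17) → (-262/221, -419/221)

image vertices: (-83/17, 25/17), (-440/221, 42/221), (-262/221, -419/221)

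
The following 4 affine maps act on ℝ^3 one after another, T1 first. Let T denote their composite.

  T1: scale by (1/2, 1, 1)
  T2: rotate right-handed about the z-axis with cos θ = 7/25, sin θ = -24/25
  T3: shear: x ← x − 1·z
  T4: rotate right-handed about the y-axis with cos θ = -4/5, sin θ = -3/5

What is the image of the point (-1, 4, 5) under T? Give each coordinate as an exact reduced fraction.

T1 scale by (1/2, 1, 1): (-1, 4, 5) → (-1/2, 4, 5)
T2 rotate right-handed about the z-axis with cos θ = 7/25, sin θ = -24/25: (-1/2, 4, 5) → (37/10, 8/5, 5)
T3 shear: x ← x − 1·z: (37/10, 8/5, 5) → (-13/10, 8/5, 5)
T4 rotate right-handed about the y-axis with cos θ = -4/5, sin θ = -3/5: (-13/10, 8/5, 5) → (-49/25, 8/5, -239/50)

T(p) = (-49/25, 8/5, -239/50)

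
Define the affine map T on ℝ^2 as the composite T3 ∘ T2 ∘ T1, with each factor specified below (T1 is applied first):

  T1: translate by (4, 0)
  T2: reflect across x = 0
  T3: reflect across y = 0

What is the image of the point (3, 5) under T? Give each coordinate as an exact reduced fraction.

T1 translate by (4, 0): (3, 5) → (7, 5)
T2 reflect across x = 0: (7, 5) → (-7, 5)
T3 reflect across y = 0: (-7, 5) → (-7, -5)

T(p) = (-7, -5)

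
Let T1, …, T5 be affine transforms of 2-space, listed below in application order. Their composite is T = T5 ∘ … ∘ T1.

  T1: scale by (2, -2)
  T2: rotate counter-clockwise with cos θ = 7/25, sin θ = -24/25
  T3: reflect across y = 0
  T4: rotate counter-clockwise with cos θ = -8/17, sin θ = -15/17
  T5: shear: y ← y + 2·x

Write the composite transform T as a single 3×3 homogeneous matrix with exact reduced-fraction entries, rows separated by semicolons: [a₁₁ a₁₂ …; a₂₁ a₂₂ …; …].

T1 = [2 0 0; 0 -2 0; 0 0 1]
T2·T1 = [14/25 -48/25 0; -48/25 -14/25 0; 0 0 1]
T3·…·T1 = [14/25 -48/25 0; 48/25 14/25 0; 0 0 1]
T4·…·T1 = [608/425 594/425 0; -594/425 608/425 0; 0 0 1]
T5·…·T1 = [608/425 594/425 0; 622/425 1796/425 0; 0 0 1]

T = [608/425 594/425 0; 622/425 1796/425 0; 0 0 1]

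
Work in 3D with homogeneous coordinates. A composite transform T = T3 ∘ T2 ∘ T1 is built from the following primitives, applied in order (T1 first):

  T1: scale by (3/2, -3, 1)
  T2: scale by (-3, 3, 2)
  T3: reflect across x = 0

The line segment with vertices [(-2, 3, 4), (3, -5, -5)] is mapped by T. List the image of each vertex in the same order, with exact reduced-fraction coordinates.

T1 scale by (3/2, -3, 1): (-2, 3, 4) → (-3, -9, 4); (3, -5, -5) → (9/2, 15, -5)
T2 scale by (-3, 3, 2): (-3, -9, 4) → (9, -27, 8); (9/2, 15, -5) → (-27/2, 45, -10)
T3 reflect across x = 0: (9, -27, 8) → (-9, -27, 8); (-27/2, 45, -10) → (27/2, 45, -10)

image vertices: (-9, -27, 8), (27/2, 45, -10)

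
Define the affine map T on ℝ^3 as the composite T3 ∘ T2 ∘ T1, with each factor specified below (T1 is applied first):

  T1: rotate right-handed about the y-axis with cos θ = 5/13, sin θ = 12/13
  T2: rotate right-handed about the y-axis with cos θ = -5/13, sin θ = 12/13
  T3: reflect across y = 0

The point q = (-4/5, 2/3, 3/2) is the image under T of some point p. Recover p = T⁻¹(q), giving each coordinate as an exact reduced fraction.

T1 = [5/13 0 12/13 0; 0 1 0 0; -12/13 0 5/13 0; 0 0 0 1]
T2·T1 = [-1 0 0 0; 0 1 0 0; 0 0 -1 0; 0 0 0 1]
T3·…·T1 = [-1 0 0 0; 0 -1 0 0; 0 0 -1 0; 0 0 0 1]
det M = -1; M⁻¹ = [-1 0 0 0; 0 -1 0 0; 0 0 -1 0; 0 0 0 1]
M⁻¹ · (-4/5, 2/3, 3/2)ᵀ = (4/5, -2/3, -3/2)ᵀ

p = (4/5, -2/3, -3/2)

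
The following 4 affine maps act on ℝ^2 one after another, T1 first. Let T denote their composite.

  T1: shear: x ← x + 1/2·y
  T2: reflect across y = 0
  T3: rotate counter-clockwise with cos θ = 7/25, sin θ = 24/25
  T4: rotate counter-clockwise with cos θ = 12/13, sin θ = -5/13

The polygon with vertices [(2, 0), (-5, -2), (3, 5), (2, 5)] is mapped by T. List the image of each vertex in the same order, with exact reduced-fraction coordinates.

T1 shear: x ← x + 1/2·y: (2, 0) → (2, 0); (-5, -2) → (-6, -2); (3, 5) → (11/2, 5); (2, 5) → (9/2, 5)
T2 reflect across y = 0: (2, 0) → (2, 0); (-6, -2) → (-6, 2); (11/2, 5) → (11/2, -5); (9/2, 5) → (9/2, -5)
T3 rotate counter-clockwise with cos θ = 7/25, sin θ = 24/25: (2, 0) → (14/25, 48/25); (-6, 2) → (-18/5, -26/5); (11/2, -5) → (317/50, 97/25); (9/2, -5) → (303/50, 73/25)
T4 rotate counter-clockwise with cos θ = 12/13, sin θ = -5/13: (14/25, 48/25) → (408/325, 506/325); (-18/5, -26/5) → (-346/65, -222/65); (317/50, 97/25) → (2387/325, 743/650); (303/50, 73/25) → (2183/325, 237/650)

image vertices: (408/325, 506/325), (-346/65, -222/65), (2387/325, 743/650), (2183/325, 237/650)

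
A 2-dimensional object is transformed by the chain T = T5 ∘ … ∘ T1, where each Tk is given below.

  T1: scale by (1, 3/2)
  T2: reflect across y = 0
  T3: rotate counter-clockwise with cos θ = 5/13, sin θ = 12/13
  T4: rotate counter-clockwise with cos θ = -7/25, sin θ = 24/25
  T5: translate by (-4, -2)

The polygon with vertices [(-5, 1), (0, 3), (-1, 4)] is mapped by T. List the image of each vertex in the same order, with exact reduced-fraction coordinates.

image vertices: (369/325, -691/650), (-1138/325, 1607/650), (-761/325, 1252/325)

T1 scale by (1, 3/2): (-5, 1) → (-5, 3/2); (0, 3) → (0, 9/2); (-1, 4) → (-1, 6)
T2 reflect across y = 0: (-5, 3/2) → (-5, -3/2); (0, 9/2) → (0, -9/2); (-1, 6) → (-1, -6)
T3 rotate counter-clockwise with cos θ = 5/13, sin θ = 12/13: (-5, -3/2) → (-7/13, -135/26); (0, -9/2) → (54/13, -45/26); (-1, -6) → (67/13, -42/13)
T4 rotate counter-clockwise with cos θ = -7/25, sin θ = 24/25: (-7/13, -135/26) → (1669/325, 609/650); (54/13, -45/26) → (162/325, 2907/650); (67/13, -42/13) → (539/325, 1902/325)
T5 translate by (-4, -2): (1669/325, 609/650) → (369/325, -691/650); (162/325, 2907/650) → (-1138/325, 1607/650); (539/325, 1902/325) → (-761/325, 1252/325)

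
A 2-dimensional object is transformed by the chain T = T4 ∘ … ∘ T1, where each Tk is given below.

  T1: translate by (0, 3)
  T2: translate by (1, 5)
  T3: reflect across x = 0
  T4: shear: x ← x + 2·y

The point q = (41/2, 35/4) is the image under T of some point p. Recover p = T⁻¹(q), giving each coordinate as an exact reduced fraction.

p = (-4, 3/4)

T1 = [1 0 0; 0 1 3; 0 0 1]
T2·T1 = [1 0 1; 0 1 8; 0 0 1]
T3·…·T1 = [-1 0 -1; 0 1 8; 0 0 1]
T4·…·T1 = [-1 2 15; 0 1 8; 0 0 1]
det M = -1; M⁻¹ = [-1 2 -1; 0 1 -8; 0 0 1]
M⁻¹ · (41/2, 35/4)ᵀ = (-4, 3/4)ᵀ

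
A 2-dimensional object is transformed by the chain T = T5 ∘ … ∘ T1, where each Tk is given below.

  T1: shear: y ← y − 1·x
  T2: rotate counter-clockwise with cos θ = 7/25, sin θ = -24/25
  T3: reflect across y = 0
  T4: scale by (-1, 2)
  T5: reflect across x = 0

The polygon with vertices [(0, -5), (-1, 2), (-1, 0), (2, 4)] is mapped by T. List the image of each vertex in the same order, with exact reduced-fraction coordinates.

T1 shear: y ← y − 1·x: (0, -5) → (0, -5); (-1, 2) → (-1, 3); (-1, 0) → (-1, 1); (2, 4) → (2, 2)
T2 rotate counter-clockwise with cos θ = 7/25, sin θ = -24/25: (0, -5) → (-24/5, -7/5); (-1, 3) → (13/5, 9/5); (-1, 1) → (17/25, 31/25); (2, 2) → (62/25, -34/25)
T3 reflect across y = 0: (-24/5, -7/5) → (-24/5, 7/5); (13/5, 9/5) → (13/5, -9/5); (17/25, 31/25) → (17/25, -31/25); (62/25, -34/25) → (62/25, 34/25)
T4 scale by (-1, 2): (-24/5, 7/5) → (24/5, 14/5); (13/5, -9/5) → (-13/5, -18/5); (17/25, -31/25) → (-17/25, -62/25); (62/25, 34/25) → (-62/25, 68/25)
T5 reflect across x = 0: (24/5, 14/5) → (-24/5, 14/5); (-13/5, -18/5) → (13/5, -18/5); (-17/25, -62/25) → (17/25, -62/25); (-62/25, 68/25) → (62/25, 68/25)

image vertices: (-24/5, 14/5), (13/5, -18/5), (17/25, -62/25), (62/25, 68/25)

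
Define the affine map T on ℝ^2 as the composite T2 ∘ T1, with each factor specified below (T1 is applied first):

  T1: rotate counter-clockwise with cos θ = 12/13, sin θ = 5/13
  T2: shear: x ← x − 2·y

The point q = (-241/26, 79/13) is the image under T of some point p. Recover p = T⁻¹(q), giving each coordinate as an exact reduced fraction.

p = (5, 9/2)

T1 = [12/13 -5/13 0; 5/13 12/13 0; 0 0 1]
T2·T1 = [2/13 -29/13 0; 5/13 12/13 0; 0 0 1]
det M = 1; M⁻¹ = [12/13 29/13 0; -5/13 2/13 0; 0 0 1]
M⁻¹ · (-241/26, 79/13)ᵀ = (5, 9/2)ᵀ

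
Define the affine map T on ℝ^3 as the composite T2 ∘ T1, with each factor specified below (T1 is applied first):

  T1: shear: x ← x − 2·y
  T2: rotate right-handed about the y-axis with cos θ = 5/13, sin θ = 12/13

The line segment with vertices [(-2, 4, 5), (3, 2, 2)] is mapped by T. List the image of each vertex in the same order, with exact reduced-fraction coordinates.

image vertices: (10/13, 4, 145/13), (19/13, 2, 22/13)

T1 shear: x ← x − 2·y: (-2, 4, 5) → (-10, 4, 5); (3, 2, 2) → (-1, 2, 2)
T2 rotate right-handed about the y-axis with cos θ = 5/13, sin θ = 12/13: (-10, 4, 5) → (10/13, 4, 145/13); (-1, 2, 2) → (19/13, 2, 22/13)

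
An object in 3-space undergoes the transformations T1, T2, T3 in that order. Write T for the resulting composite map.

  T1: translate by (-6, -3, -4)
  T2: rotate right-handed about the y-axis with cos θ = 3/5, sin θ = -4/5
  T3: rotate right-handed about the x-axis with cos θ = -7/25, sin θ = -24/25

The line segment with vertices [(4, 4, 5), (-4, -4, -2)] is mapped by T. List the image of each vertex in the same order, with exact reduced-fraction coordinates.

image vertices: (-2, -31/25, -17/25), (-6/5, -1147/125, 1246/125)

T1 translate by (-6, -3, -4): (4, 4, 5) → (-2, 1, 1); (-4, -4, -2) → (-10, -7, -6)
T2 rotate right-handed about the y-axis with cos θ = 3/5, sin θ = -4/5: (-2, 1, 1) → (-2, 1, -1); (-10, -7, -6) → (-6/5, -7, -58/5)
T3 rotate right-handed about the x-axis with cos θ = -7/25, sin θ = -24/25: (-2, 1, -1) → (-2, -31/25, -17/25); (-6/5, -7, -58/5) → (-6/5, -1147/125, 1246/125)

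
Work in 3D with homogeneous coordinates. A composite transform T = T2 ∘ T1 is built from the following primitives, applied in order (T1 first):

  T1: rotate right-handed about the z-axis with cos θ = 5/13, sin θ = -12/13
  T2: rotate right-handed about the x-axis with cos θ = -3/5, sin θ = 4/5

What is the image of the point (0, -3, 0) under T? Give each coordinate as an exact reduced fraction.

T1 rotate right-handed about the z-axis with cos θ = 5/13, sin θ = -12/13: (0, -3, 0) → (-36/13, -15/13, 0)
T2 rotate right-handed about the x-axis with cos θ = -3/5, sin θ = 4/5: (-36/13, -15/13, 0) → (-36/13, 9/13, -12/13)

T(p) = (-36/13, 9/13, -12/13)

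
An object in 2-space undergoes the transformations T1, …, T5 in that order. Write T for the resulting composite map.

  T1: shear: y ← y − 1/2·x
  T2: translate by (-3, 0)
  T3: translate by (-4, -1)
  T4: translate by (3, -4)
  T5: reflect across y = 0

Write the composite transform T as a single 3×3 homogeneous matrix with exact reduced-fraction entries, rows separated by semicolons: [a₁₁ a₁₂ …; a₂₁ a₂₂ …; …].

T1 = [1 0 0; -1/2 1 0; 0 0 1]
T2·T1 = [1 0 -3; -1/2 1 0; 0 0 1]
T3·…·T1 = [1 0 -7; -1/2 1 -1; 0 0 1]
T4·…·T1 = [1 0 -4; -1/2 1 -5; 0 0 1]
T5·…·T1 = [1 0 -4; 1/2 -1 5; 0 0 1]

T = [1 0 -4; 1/2 -1 5; 0 0 1]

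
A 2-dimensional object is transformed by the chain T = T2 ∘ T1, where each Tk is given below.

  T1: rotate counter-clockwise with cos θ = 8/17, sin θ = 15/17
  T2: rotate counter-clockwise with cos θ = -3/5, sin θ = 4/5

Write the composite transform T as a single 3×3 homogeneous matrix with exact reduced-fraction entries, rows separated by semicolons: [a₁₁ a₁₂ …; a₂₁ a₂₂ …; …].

T = [-84/85 13/85 0; -13/85 -84/85 0; 0 0 1]

T1 = [8/17 -15/17 0; 15/17 8/17 0; 0 0 1]
T2·T1 = [-84/85 13/85 0; -13/85 -84/85 0; 0 0 1]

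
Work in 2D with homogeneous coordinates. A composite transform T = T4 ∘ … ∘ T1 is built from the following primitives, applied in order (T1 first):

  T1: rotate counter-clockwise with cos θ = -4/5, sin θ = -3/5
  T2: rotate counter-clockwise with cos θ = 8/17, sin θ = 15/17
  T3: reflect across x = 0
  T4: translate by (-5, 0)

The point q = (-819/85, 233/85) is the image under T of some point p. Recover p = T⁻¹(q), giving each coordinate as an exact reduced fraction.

T1 = [-4/5 3/5 0; -3/5 -4/5 0; 0 0 1]
T2·T1 = [13/85 84/85 0; -84/85 13/85 0; 0 0 1]
T3·…·T1 = [-13/85 -84/85 0; -84/85 13/85 0; 0 0 1]
T4·…·T1 = [-13/85 -84/85 -5; -84/85 13/85 0; 0 0 1]
det M = -1; M⁻¹ = [-13/85 -84/85 -13/17; -84/85 13/85 -84/17; 0 0 1]
M⁻¹ · (-819/85, 233/85)ᵀ = (-2, 5)ᵀ

p = (-2, 5)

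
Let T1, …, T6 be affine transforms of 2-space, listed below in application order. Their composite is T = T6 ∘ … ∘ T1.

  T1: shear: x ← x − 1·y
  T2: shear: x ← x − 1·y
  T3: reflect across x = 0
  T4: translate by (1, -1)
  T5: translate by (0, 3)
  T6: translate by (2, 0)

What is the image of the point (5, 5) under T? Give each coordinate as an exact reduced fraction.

T1 shear: x ← x − 1·y: (5, 5) → (0, 5)
T2 shear: x ← x − 1·y: (0, 5) → (-5, 5)
T3 reflect across x = 0: (-5, 5) → (5, 5)
T4 translate by (1, -1): (5, 5) → (6, 4)
T5 translate by (0, 3): (6, 4) → (6, 7)
T6 translate by (2, 0): (6, 7) → (8, 7)

T(p) = (8, 7)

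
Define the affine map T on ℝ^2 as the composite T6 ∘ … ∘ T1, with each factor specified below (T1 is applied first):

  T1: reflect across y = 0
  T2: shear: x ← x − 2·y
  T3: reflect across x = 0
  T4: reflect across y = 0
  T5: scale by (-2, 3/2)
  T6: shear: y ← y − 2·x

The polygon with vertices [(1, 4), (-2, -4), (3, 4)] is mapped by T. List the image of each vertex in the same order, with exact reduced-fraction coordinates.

T1 reflect across y = 0: (1, 4) → (1, -4); (-2, -4) → (-2, 4); (3, 4) → (3, -4)
T2 shear: x ← x − 2·y: (1, -4) → (9, -4); (-2, 4) → (-10, 4); (3, -4) → (11, -4)
T3 reflect across x = 0: (9, -4) → (-9, -4); (-10, 4) → (10, 4); (11, -4) → (-11, -4)
T4 reflect across y = 0: (-9, -4) → (-9, 4); (10, 4) → (10, -4); (-11, -4) → (-11, 4)
T5 scale by (-2, 3/2): (-9, 4) → (18, 6); (10, -4) → (-20, -6); (-11, 4) → (22, 6)
T6 shear: y ← y − 2·x: (18, 6) → (18, -30); (-20, -6) → (-20, 34); (22, 6) → (22, -38)

image vertices: (18, -30), (-20, 34), (22, -38)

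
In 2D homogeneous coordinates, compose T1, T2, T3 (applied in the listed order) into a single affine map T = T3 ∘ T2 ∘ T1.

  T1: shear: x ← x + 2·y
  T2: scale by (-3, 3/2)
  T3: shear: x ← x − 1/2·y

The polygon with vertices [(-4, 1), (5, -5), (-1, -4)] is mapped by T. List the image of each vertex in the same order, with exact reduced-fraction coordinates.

image vertices: (21/4, 3/2), (75/4, -15/2), (30, -6)

T1 shear: x ← x + 2·y: (-4, 1) → (-2, 1); (5, -5) → (-5, -5); (-1, -4) → (-9, -4)
T2 scale by (-3, 3/2): (-2, 1) → (6, 3/2); (-5, -5) → (15, -15/2); (-9, -4) → (27, -6)
T3 shear: x ← x − 1/2·y: (6, 3/2) → (21/4, 3/2); (15, -15/2) → (75/4, -15/2); (27, -6) → (30, -6)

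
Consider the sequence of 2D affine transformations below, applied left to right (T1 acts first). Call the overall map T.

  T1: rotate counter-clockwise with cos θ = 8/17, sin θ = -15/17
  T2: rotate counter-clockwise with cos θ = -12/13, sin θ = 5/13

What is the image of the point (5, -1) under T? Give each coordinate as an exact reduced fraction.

T1 rotate counter-clockwise with cos θ = 8/17, sin θ = -15/17: (5, -1) → (25/17, -83/17)
T2 rotate counter-clockwise with cos θ = -12/13, sin θ = 5/13: (25/17, -83/17) → (115/221, 1121/221)

T(p) = (115/221, 1121/221)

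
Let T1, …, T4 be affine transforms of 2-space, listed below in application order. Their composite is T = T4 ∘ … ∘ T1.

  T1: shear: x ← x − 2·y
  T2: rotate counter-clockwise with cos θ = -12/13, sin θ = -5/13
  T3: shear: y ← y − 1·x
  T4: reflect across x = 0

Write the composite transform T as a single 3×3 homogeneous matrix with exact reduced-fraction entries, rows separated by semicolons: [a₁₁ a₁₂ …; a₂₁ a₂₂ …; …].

T1 = [1 -2 0; 0 1 0; 0 0 1]
T2·T1 = [-12/13 29/13 0; -5/13 -2/13 0; 0 0 1]
T3·…·T1 = [-12/13 29/13 0; 7/13 -31/13 0; 0 0 1]
T4·…·T1 = [12/13 -29/13 0; 7/13 -31/13 0; 0 0 1]

T = [12/13 -29/13 0; 7/13 -31/13 0; 0 0 1]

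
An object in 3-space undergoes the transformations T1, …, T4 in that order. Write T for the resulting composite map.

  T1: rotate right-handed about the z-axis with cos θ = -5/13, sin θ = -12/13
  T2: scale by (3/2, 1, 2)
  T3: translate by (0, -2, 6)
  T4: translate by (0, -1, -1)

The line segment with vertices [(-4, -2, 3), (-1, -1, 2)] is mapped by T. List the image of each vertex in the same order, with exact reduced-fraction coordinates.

image vertices: (-6/13, 19/13, 11), (-21/26, -22/13, 9)

T1 rotate right-handed about the z-axis with cos θ = -5/13, sin θ = -12/13: (-4, -2, 3) → (-4/13, 58/13, 3); (-1, -1, 2) → (-7/13, 17/13, 2)
T2 scale by (3/2, 1, 2): (-4/13, 58/13, 3) → (-6/13, 58/13, 6); (-7/13, 17/13, 2) → (-21/26, 17/13, 4)
T3 translate by (0, -2, 6): (-6/13, 58/13, 6) → (-6/13, 32/13, 12); (-21/26, 17/13, 4) → (-21/26, -9/13, 10)
T4 translate by (0, -1, -1): (-6/13, 32/13, 12) → (-6/13, 19/13, 11); (-21/26, -9/13, 10) → (-21/26, -22/13, 9)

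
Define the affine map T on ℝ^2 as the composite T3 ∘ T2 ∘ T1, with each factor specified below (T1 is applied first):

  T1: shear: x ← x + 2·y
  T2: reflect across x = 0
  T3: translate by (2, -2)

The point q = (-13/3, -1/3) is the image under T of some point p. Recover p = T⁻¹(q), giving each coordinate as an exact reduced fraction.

p = (3, 5/3)

T1 = [1 2 0; 0 1 0; 0 0 1]
T2·T1 = [-1 -2 0; 0 1 0; 0 0 1]
T3·…·T1 = [-1 -2 2; 0 1 -2; 0 0 1]
det M = -1; M⁻¹ = [-1 -2 -2; 0 1 2; 0 0 1]
M⁻¹ · (-13/3, -1/3)ᵀ = (3, 5/3)ᵀ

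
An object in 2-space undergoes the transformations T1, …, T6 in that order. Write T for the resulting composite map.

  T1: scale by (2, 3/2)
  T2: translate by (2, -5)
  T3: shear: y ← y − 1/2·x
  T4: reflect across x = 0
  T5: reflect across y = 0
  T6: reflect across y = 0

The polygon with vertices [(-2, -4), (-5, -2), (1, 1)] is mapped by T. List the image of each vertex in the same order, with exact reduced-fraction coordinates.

image vertices: (2, -10), (8, -4), (-4, -11/2)

T1 scale by (2, 3/2): (-2, -4) → (-4, -6); (-5, -2) → (-10, -3); (1, 1) → (2, 3/2)
T2 translate by (2, -5): (-4, -6) → (-2, -11); (-10, -3) → (-8, -8); (2, 3/2) → (4, -7/2)
T3 shear: y ← y − 1/2·x: (-2, -11) → (-2, -10); (-8, -8) → (-8, -4); (4, -7/2) → (4, -11/2)
T4 reflect across x = 0: (-2, -10) → (2, -10); (-8, -4) → (8, -4); (4, -11/2) → (-4, -11/2)
T5 reflect across y = 0: (2, -10) → (2, 10); (8, -4) → (8, 4); (-4, -11/2) → (-4, 11/2)
T6 reflect across y = 0: (2, 10) → (2, -10); (8, 4) → (8, -4); (-4, 11/2) → (-4, -11/2)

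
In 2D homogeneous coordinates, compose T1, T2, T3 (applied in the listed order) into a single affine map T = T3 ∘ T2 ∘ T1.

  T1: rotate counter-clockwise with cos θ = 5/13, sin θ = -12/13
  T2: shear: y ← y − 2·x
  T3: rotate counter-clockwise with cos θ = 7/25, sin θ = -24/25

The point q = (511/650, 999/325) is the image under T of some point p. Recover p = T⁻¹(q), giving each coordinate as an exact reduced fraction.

T1 = [5/13 12/13 0; -12/13 5/13 0; 0 0 1]
T2·T1 = [5/13 12/13 0; -22/13 -19/13 0; 0 0 1]
T3·…·T1 = [-493/325 -372/325 0; -274/325 -421/325 0; 0 0 1]
det M = 1; M⁻¹ = [-421/325 372/325 0; 274/325 -493/325 0; 0 0 1]
M⁻¹ · (511/650, 999/325)ᵀ = (5/2, -4)ᵀ

p = (5/2, -4)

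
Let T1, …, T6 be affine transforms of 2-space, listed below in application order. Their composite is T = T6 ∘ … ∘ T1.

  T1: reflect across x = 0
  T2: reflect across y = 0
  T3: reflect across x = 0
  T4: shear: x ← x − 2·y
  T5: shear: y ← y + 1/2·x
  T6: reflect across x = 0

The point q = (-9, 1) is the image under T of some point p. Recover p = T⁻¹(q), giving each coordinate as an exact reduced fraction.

p = (2, 7/2)

T1 = [-1 0 0; 0 1 0; 0 0 1]
T2·T1 = [-1 0 0; 0 -1 0; 0 0 1]
T3·…·T1 = [1 0 0; 0 -1 0; 0 0 1]
T4·…·T1 = [1 2 0; 0 -1 0; 0 0 1]
T5·…·T1 = [1 2 0; 1/2 0 0; 0 0 1]
T6·…·T1 = [-1 -2 0; 1/2 0 0; 0 0 1]
det M = 1; M⁻¹ = [0 2 0; -1/2 -1 0; 0 0 1]
M⁻¹ · (-9, 1)ᵀ = (2, 7/2)ᵀ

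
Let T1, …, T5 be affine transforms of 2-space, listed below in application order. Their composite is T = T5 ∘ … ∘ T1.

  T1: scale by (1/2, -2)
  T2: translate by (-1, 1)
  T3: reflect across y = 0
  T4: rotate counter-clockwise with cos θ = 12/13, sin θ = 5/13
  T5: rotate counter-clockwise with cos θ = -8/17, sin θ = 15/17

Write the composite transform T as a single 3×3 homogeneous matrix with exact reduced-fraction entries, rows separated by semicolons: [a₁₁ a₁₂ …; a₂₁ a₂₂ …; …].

T1 = [1/2 0 0; 0 -2 0; 0 0 1]
T2·T1 = [1/2 0 -1; 0 -2 1; 0 0 1]
T3·…·T1 = [1/2 0 -1; 0 2 -1; 0 0 1]
T4·…·T1 = [6/13 -10/13 -7/13; 5/26 24/13 -17/13; 0 0 1]
T5·…·T1 = [-171/442 -280/221 311/221; 70/221 -342/221 31/221; 0 0 1]

T = [-171/442 -280/221 311/221; 70/221 -342/221 31/221; 0 0 1]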